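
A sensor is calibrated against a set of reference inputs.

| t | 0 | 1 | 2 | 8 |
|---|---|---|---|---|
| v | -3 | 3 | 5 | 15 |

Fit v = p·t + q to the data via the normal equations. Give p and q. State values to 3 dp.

p = 2.013, q = -0.535

Normal-equation sums: Σt·t = 69, Σt = 11, Σ1 = 4.
Moment sums: Σt·v = 133, Σv = 20.
So MᵀM·[p, q]ᵀ = Mᵀv: [[69, 11]; [11, 4]]·[p, q]ᵀ = [133, 20]ᵀ.
Eliminating q: 4·(row 1) − 11·(row 2) gives 155·p = 4·133 − 11·20 = 312, so p = 312/155.
Then q = (20 − 11·(312/155))/4 = -83/155.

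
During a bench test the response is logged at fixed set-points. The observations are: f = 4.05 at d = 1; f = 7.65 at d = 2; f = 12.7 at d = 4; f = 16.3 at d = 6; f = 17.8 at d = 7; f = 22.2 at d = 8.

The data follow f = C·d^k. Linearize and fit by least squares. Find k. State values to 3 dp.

Taking logs, ln f = k·ln d + ln C, so regress ln f on ln d.
Σln d = 7.8966, Σ(ln d)² = 13.7233, Σln f = 14.7455, Σln d·ln f = 21.9840.
Normal system: [[13.7233, 7.8966]; [7.8966, 6]]·[k, ln C]ᵀ = [21.9840, 14.7455]ᵀ.
Solving (det = 19.9843): k = 0.77388, ln C = 1.43909.

k = 0.774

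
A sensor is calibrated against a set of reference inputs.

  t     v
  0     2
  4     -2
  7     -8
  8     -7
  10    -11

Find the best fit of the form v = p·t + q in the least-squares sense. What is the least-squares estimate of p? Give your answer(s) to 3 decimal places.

p = -1.303

Sums needed: Σt·t = 229, Σt = 29, Σ1 = 5.
Moment sums: Σt·v = -230, Σv = -26.
So MᵀM·[p, q]ᵀ = Mᵀv: [[229, 29]; [29, 5]]·[p, q]ᵀ = [-230, -26]ᵀ.
Determinant 229·5 − 29² = 304.
p = ((-230)·5 − 29·(-26))/304 = -99/76; q = (229·(-26) − 29·(-230))/304 = 179/76.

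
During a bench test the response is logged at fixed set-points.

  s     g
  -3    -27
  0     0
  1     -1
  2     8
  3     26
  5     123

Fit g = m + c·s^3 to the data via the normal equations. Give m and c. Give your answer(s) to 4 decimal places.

Sums needed: Σ1 = 6, Σs^3 = 134, Σs^3·s^3 = 17148.
Right-hand side: Σg = 129, Σs^3·g = 16869.
Normal equations: [[6, 134]; [134, 17148]]·[m, c]ᵀ = [129, 16869]ᵀ.
Eliminating c: 17148·(row 1) − 134·(row 2) gives 84932·m = 17148·129 − 134·16869 = -48354, so m = -24177/42466.
Then c = (16869 − 134·(-24177/42466))/17148 = 20982/21233.

m = -0.5693, c = 0.9882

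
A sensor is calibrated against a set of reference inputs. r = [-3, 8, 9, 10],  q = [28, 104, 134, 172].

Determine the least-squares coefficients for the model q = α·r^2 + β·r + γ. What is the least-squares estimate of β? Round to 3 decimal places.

Entries of XᵀX: Σr^2·r^2 = 20738, Σr^2·r = 2214, Σr^2 = 254, Σr·r = 254, Σr = 24, Σ1 = 4.
Right-hand side: Σr^2·q = 34962, Σr·q = 3674, Σq = 438.
Normal equations: [[20738, 2214, 254]; [2214, 254, 24]; [254, 24, 4]]·[α, β, γ]ᵀ = [34962, 3674, 438]ᵀ.
Inverting the 3×3 Gram matrix, [α, β, γ]ᵀ = [6465/3089, -55898/15445, -26022/15445]ᵀ.

β = -3.619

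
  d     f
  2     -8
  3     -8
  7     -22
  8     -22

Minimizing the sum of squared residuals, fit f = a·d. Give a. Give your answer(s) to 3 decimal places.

Sums needed: Σd·d = 126.
Right-hand side: Σd·f = -370.
MᵀM·[a]ᵀ = Mᵀf becomes [[126]]·[a]ᵀ = [-370]ᵀ.
a = (-370)/126 = -2.93651.

a = -2.937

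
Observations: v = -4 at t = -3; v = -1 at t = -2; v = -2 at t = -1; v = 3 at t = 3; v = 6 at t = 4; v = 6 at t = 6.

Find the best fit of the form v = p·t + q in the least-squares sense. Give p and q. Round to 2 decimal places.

p = 1.13, q = 0.01

Sums needed: Σt·t = 75, Σt = 7, Σ1 = 6.
For Aᵀv: Σt·v = 85, Σv = 8.
Normal equations: [[75, 7]; [7, 6]]·[p, q]ᵀ = [85, 8]ᵀ.
det = 75·6 − 7² = 401.
p = (85·6 − 7·8)/401 = 454/401; q = (75·8 − 7·85)/401 = 5/401.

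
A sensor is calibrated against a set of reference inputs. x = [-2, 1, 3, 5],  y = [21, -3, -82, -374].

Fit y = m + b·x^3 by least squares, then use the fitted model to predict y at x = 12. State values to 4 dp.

ŷ = -5149.7791

Setting ∂/∂m … = 0 gives: 4·m + 145·b = -438;  145·m + 16419·b = -49135.
(Σ1 = 4, Σx^3 = 145, Σx^3·x^3 = 16419, Σy = -438, Σx^3·y = -49135.)
det = 4·16419 − 145² = 44651.
m = ((-438)·16419 − 145·(-49135))/44651 = -66947/44651; b = (4·(-49135) − 145·(-438))/44651 = -133030/44651.
At x = 12: ŷ = (-66947/44651)·(1) + (-133030/44651)·(1728) = -229942787/44651.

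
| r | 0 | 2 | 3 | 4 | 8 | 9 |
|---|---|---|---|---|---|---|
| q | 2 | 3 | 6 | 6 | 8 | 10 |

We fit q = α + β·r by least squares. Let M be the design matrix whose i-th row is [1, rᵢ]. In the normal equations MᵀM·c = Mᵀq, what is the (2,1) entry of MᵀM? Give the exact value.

26

Row 2 ↔ basis r, column 1 ↔ basis 1, so (MᵀM)_{2,1} = Σᵢ r = (0)·(1) + (2)·(1) + (3)·(1) + (4)·(1) + (8)·(1) + (9)·(1) = 26.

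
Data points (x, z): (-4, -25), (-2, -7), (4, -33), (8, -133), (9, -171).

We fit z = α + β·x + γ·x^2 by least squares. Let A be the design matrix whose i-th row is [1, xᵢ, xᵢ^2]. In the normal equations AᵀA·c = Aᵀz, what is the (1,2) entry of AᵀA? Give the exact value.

15

Row 1 ↔ basis 1, column 2 ↔ basis x, so (AᵀA)_{1,2} = Σᵢ x = (1)·(-4) + (1)·(-2) + (1)·(4) + (1)·(8) + (1)·(9) = 15.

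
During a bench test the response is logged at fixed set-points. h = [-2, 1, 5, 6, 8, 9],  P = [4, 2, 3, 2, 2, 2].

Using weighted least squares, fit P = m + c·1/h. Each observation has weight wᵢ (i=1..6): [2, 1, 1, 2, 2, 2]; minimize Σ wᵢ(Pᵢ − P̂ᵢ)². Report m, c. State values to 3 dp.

Sums needed: Σwᵢ·1 = 10, Σwᵢ·1/h = 181/180, Σwᵢ·1/h·1/h = 107017/64800.
And Σwᵢ·P = 25, Σwᵢ·1/h·P = 19/90.
So MᵀWM·[m, c]ᵀ = MᵀWP: [[10, 181/180]; [181/180, 107017/64800]]·[m, c]ᵀ = [25, 19/90]ᵀ.
Eliminating c: (107017/64800)·(row 1) − (181/180)·(row 2) gives (125581/8100)·m = (107017/64800)·25 − (181/180)·(19/90) = 295741/7200, so m = 2661669/1004648.
Then c = ((19/90) − (181/180)·(2661669/1004648))/(107017/64800) = -186525/125581.

m = 2.649, c = -1.485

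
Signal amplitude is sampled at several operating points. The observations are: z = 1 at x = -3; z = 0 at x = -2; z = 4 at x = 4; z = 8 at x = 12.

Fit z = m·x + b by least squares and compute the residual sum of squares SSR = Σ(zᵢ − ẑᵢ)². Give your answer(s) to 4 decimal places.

Entries of AᵀA: Σx·x = 173, Σx = 11, Σ1 = 4.
Right-hand side: Σx·z = 109, Σz = 13.
Normal equations: [[173, 11]; [11, 4]]·[m, b]ᵀ = [109, 13]ᵀ.
det = 173·4 − 11² = 571.
m = (109·4 − 11·13)/571 = 293/571; b = (173·13 − 11·109)/571 = 1050/571.
Residuals: 400/571, -464/571, 62/571, 2/571; SSR = 664/571.

SSR = 1.1629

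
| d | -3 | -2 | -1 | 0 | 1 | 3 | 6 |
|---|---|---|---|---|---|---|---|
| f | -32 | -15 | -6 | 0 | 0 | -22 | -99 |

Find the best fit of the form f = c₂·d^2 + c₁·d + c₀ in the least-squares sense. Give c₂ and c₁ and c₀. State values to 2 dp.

c₂ = -3.04, c₁ = 1.73, c₀ = 0.22

The normal equations are: 1476·c₂ + 208·c₁ + 60·c₀ = -4116;  208·c₂ + 60·c₁ + 4·c₀ = -528;  60·c₂ + 4·c₁ + 7·c₀ = -174.
(Σd^2·d^2 = 1476, Σd^2·d = 208, Σd^2 = 60, Σd·d = 60, Σd = 4, Σ1 = 7, Σd^2·f = -4116, Σd·f = -528, Σf = -174.)
Inverting the 3×3 Gram matrix, [c₂, c₁, c₀]ᵀ = [-33699/11081, 19146/11081, 2466/11081]ᵀ.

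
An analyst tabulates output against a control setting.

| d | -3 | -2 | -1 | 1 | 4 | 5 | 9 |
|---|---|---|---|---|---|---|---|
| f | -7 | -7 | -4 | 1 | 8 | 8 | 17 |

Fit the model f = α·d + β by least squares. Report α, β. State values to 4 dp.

α = 2.0848, β = -1.5861

Entries of MᵀM: Σd·d = 137, Σd = 13, Σ1 = 7.
Right-hand side: Σd·f = 265, Σf = 16.
MᵀM·[α, β]ᵀ = Mᵀf becomes [[137, 13]; [13, 7]]·[α, β]ᵀ = [265, 16]ᵀ.
Eliminating β: 7·(row 1) − 13·(row 2) gives 790·α = 7·265 − 13·16 = 1647, so α = 1647/790.
Then β = (16 − 13·(1647/790))/7 = -1253/790.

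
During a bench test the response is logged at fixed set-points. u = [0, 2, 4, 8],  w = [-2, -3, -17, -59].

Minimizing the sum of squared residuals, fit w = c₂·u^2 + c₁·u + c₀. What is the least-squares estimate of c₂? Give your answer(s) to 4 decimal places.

c₂ = -0.9148

From the data, Σu^2·u^2 = 4368, Σu^2·u = 584, Σu^2 = 84, Σu·u = 84, Σu = 14, Σ1 = 4.
And Σu^2·w = -4060, Σu·w = -546, Σw = -81.
Inverting the 3×3 Gram matrix, [c₂, c₁, c₀]ᵀ = [-161/176, 7/88, -29/22]ᵀ.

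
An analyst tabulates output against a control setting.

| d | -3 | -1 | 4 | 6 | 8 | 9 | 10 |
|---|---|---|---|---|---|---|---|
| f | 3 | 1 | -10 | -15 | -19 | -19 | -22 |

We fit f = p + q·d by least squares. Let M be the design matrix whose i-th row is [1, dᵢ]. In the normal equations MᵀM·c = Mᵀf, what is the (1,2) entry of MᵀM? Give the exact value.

33

Row 1 ↔ basis 1, column 2 ↔ basis d, so (MᵀM)_{1,2} = Σᵢ d = (1)·(-3) + (1)·(-1) + (1)·(4) + (1)·(6) + (1)·(8) + (1)·(9) + (1)·(10) = 33.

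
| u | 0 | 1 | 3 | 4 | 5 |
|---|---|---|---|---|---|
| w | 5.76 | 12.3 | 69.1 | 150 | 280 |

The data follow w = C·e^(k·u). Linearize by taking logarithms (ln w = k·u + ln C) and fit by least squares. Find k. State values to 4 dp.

k = 0.7945

Taking logs, ln w = k·u + ln C, so regress ln w on u.
AᵀA = [[51.0000, 13.0000]; [13.0000, 5]], rhs = [63.4328, 19.1415]ᵀ  (here Σu = 13.0000, Σ(u)² = 51.0000, Σln w = 19.1415, Σu·ln w = 63.4328).
Slope k = (n·Σu·ln w − Σu·Σln w)/(n·Σ(u)² − (Σu)²) = (5·63.4328 − 13.0000·19.1415)/86.0000 = 0.79447; ln C = (Σln w − k·Σu)/n = 1.76269.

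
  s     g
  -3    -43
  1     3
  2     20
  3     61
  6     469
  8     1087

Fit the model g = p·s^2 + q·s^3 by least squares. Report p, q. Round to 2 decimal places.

p = 1.09, q = 1.99

Setting ∂/∂p … = 0 gives: 5571·p + 40577·q = 86697;  40577·p + 310323·q = 660819.
Δ = 5571·310323 − 40577² = 82316504.
p = (86697·310323 − 40577·660819)/82316504 = 11252571/10289563; q = (5571·660819 − 40577·86697)/82316504 = 20439810/10289563.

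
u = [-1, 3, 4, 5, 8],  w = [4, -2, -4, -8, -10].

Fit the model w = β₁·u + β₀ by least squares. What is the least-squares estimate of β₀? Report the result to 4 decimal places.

β₀ = 2.2150

Compute the Gram sums: Σu·u = 115, Σu = 19, Σ1 = 5.
For Mᵀw: Σu·w = -146, Σw = -20.
Normal equations: [[115, 19]; [19, 5]]·[β₁, β₀]ᵀ = [-146, -20]ᵀ.
Determinant 115·5 − 19² = 214.
β₁ = ((-146)·5 − 19·(-20))/214 = -175/107; β₀ = (115·(-20) − 19·(-146))/214 = 237/107.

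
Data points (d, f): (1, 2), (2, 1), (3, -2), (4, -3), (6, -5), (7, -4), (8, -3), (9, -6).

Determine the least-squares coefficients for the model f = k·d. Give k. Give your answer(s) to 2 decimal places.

Forming AᵀA = [[260]] and Aᵀf = [-150]ᵀ gives AᵀA·[k]ᵀ = Aᵀf.
k = (-150)/260 = -0.576923.

k = -0.58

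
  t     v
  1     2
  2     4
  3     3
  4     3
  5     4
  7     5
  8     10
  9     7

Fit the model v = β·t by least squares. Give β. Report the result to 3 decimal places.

The normal equations are: 249·β = 229.
Hence β = 229 / 249 ≈ 0.919679.

β = 0.920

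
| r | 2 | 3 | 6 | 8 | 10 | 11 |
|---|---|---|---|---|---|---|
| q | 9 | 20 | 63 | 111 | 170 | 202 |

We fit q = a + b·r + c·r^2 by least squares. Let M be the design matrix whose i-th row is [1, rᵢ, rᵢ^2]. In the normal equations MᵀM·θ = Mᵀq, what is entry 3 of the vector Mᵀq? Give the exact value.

Entry 3 ↔ basis r^2, so (Mᵀq)_{3} = Σᵢ (r^2)·qᵢ = (4)·(9) + (9)·(20) + (36)·(63) + (64)·(111) + (100)·(170) + (121)·(202) = 51030.

51030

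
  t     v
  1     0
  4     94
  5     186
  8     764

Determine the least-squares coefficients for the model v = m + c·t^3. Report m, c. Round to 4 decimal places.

m = -1.3812, c = 1.4950

The normal equations are: 4·m + 702·c = 1044;  702·m + 281866·c = 420434.
(Σ1 = 4, Σt^3 = 702, Σt^3·t^3 = 281866, Σv = 1044, Σt^3·v = 420434.)
Eliminating c: 281866·(row 1) − 702·(row 2) gives 634660·m = 281866·1044 − 702·420434 = -876564, so m = -16857/12205.
Then c = (420434 − 702·(-16857/12205))/281866 = 237212/158665.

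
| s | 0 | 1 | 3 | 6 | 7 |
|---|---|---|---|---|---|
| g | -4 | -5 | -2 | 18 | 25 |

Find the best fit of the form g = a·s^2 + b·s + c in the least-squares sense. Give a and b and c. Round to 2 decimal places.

a = 0.83, b = -1.53, c = -4.24

MᵀM·[a, b, c]ᵀ = Mᵀg reads: 3779·a + 587·b + 95·c = 1850;  587·a + 95·b + 17·c = 272;  95·a + 17·b + 5·c = 32.
Solving the 3×3 system (Gaussian elimination) gives a = 433/519, b = -796/519, c = -733/173.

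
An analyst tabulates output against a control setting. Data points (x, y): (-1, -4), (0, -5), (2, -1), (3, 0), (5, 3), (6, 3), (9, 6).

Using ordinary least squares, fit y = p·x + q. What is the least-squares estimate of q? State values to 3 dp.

q = -3.535

Compute the Gram sums: Σx·x = 156, Σx = 24, Σ1 = 7.
For Mᵀy: Σx·y = 89, Σy = 2.
Normal equations: [[156, 24]; [24, 7]]·[p, q]ᵀ = [89, 2]ᵀ.
det = 156·7 − 24² = 516.
p = (89·7 − 24·2)/516 = 575/516; q = (156·2 − 24·89)/516 = -152/43.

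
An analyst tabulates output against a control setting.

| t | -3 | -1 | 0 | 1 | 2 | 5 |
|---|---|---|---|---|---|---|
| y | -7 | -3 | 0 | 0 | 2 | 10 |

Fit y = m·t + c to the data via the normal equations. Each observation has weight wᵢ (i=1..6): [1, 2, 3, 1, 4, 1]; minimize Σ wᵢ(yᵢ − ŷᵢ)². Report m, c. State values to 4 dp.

m = 1.9297, c = -1.0306

Forming XᵀWX = [[53, 9]; [9, 12]] and XᵀWy = [93, 5]ᵀ gives XᵀWX·[m, c]ᵀ = XᵀWy.
Δ = 53·12 − 9² = 555.
m = (93·12 − 9·5)/555 = 357/185; c = (53·5 − 9·93)/555 = -572/555.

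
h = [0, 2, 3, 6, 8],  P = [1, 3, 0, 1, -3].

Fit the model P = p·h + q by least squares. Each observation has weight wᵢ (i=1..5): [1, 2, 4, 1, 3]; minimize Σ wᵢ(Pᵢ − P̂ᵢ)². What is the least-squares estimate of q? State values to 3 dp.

q = 2.525

From the data, Σwᵢ·h·h = 272, Σwᵢ·h = 46, Σwᵢ·1 = 11.
And Σwᵢ·h·P = -54, Σwᵢ·P = -1.
So XᵀWX·[p, q]ᵀ = XᵀWP: [[272, 46]; [46, 11]]·[p, q]ᵀ = [-54, -1]ᵀ.
Determinant 272·11 − 46² = 876.
p = ((-54)·11 − 46·(-1))/876 = -137/219; q = (272·(-1) − 46·(-54))/876 = 553/219.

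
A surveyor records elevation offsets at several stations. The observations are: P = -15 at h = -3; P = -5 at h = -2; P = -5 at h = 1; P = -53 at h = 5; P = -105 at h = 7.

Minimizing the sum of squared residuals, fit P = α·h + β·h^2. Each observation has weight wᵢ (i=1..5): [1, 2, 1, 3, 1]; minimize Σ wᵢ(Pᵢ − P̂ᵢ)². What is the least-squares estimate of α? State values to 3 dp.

α = -1.001

MᵀWM·[α, β]ᵀ = MᵀWP reads: 142·α + 676·β = -1470;  676·α + 4390·β = -9300.
(Σwᵢ·h·h = 142, Σwᵢ·h·h^2 = 676, Σwᵢ·h^2·h^2 = 4390, Σwᵢ·h·P = -1470, Σwᵢ·h^2·P = -9300.)
Δ = 142·4390 − 676² = 166404.
α = ((-1470)·4390 − 676·(-9300))/166404 = -13875/13867; β = (142·(-9300) − 676·(-1470))/166404 = -27240/13867.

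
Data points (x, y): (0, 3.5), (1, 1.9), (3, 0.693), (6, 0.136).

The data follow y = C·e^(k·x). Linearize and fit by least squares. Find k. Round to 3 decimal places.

k = -0.536

With ln yᵢ as the transformed response and xᵢ as the regressor:
Σx = 10.0000, Σ(x)² = 46.0000, Σln y = -0.4672, Σx·ln y = -12.4289.
Equations: 46.0000·k + 10.0000·ln C = -12.4289;  10.0000·k + 4·ln C = -0.4672.
Δ = 46.0000·4 − (10.0000)² = 84.0000; k = (-12.4289·4 − 10.0000·-0.4672)/84.0000 = -0.53623, ln C = (46.0000·-0.4672 − 10.0000·-12.4289)/84.0000 = 1.22378.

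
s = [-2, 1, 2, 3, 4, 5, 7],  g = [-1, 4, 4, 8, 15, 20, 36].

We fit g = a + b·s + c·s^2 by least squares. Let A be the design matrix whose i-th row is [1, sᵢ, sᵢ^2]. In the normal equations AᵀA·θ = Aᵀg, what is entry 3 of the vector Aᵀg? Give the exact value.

Entry 3 ↔ basis s^2, so (Aᵀg)_{3} = Σᵢ (s^2)·gᵢ = (4)·(-1) + (1)·(4) + (4)·(4) + (9)·(8) + (16)·(15) + (25)·(20) + (49)·(36) = 2592.

2592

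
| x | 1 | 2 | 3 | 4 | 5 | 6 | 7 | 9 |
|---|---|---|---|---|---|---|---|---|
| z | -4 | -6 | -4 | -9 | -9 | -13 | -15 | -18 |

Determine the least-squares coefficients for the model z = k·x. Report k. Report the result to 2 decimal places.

The normal system MᵀM·[k]ᵀ = Mᵀz is [[221]]·[k]ᵀ = [-454]ᵀ.
k = (-454)/221 = -2.0543.

k = -2.05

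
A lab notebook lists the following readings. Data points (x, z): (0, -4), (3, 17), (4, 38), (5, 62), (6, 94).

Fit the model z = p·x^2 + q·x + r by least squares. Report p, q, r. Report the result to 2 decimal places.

The normal equations are: 2258·p + 432·q + 86·r = 5695;  432·p + 86·q + 18·r = 1077;  86·p + 18·q + 5·r = 207.
Solving the 3×3 system (Gaussian elimination) gives p = 11603/3822, q = -2391/1274, r = -7759/1911.

p = 3.04, q = -1.88, r = -4.06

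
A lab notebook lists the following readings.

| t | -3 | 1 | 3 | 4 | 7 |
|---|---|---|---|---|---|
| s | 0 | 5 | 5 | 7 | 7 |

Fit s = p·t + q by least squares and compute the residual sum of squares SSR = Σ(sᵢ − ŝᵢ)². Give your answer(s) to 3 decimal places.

Compute the Gram sums: Σt·t = 84, Σt = 12, Σ1 = 5.
Right-hand side: Σt·s = 97, Σs = 24.
So XᵀX·[p, q]ᵀ = Xᵀs: [[84, 12]; [12, 5]]·[p, q]ᵀ = [97, 24]ᵀ.
det = 84·5 − 12² = 276.
p = (97·5 − 12·24)/276 = 197/276; q = (84·24 − 12·97)/276 = 71/23.
Residuals: -87/92, 331/276, -21/92, 73/69, -13/12; SSR = 1291/276.

SSR = 4.678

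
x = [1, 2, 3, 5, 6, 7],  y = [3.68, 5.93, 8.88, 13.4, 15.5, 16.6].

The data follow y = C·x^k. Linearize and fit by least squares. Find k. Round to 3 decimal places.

k = 0.802

Linearized form: ln y = k·ln x + ln C. From the 6 transformed points,
AᵀA = [[11.2747, 7.1389]; [7.1389, 6]], rhs = [18.1876, 13.4122]ᵀ  (here Σln x = 7.1389, Σ(ln x)² = 11.2747, Σln y = 13.4122, Σln x·ln y = 18.1876).
Solving (det = 16.6845): k = 0.80180, ln C = 1.28138.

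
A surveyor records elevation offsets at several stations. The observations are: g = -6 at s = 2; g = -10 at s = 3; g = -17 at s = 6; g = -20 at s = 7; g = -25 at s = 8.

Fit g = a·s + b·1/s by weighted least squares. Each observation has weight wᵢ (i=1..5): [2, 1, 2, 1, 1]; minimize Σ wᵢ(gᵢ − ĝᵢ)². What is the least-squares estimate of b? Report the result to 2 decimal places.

MᵀWM·[a, b]ᵀ = MᵀWg reads: 202·a + 7·b = -598;  7·a + (6611/9408)·b = -1175/56.
(Σwᵢ·s·s = 202, Σwᵢ·s·1/s = 7, Σwᵢ·1/s·1/s = 6611/9408, Σwᵢ·s·g = -598, Σwᵢ·1/s·g = -1175/56.)
det = 202·(6611/9408) − 7² = 437215/4704.
a = ((-598)·(6611/9408) − 7·(-1175/56))/(437215/4704) = -1285789/437215; b = (202·(-1175/56) − 7·(-598))/(437215/4704) = -246456/437215.

b = -0.56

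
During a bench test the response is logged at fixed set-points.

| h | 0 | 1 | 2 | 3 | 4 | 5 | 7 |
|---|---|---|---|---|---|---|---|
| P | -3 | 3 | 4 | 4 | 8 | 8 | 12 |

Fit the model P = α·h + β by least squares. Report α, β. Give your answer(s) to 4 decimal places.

AᵀA·[α, β]ᵀ = AᵀP reads: 104·α + 22·β = 179;  22·α + 7·β = 36.
(Σh·h = 104, Σh = 22, Σ1 = 7, Σh·P = 179, ΣP = 36.)
Eliminating β: 7·(row 1) − 22·(row 2) gives 244·α = 7·179 − 22·36 = 461, so α = 461/244.
Then β = (36 − 22·(461/244))/7 = -97/122.

α = 1.8893, β = -0.7951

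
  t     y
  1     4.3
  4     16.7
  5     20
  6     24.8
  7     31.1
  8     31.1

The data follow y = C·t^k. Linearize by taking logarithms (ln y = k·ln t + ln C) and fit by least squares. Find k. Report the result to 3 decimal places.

Let Y = ln y. Fitting Y = k·ln t + ln C by least squares:
Over the data: Σln t = 8.8128, Σ(ln t)² = 15.8331, Σln y = 17.3550, Σln t·ln y = 28.3135.
Normal system: [[15.8331, 8.8128]; [8.8128, 6]]·[k, ln C]ᵀ = [28.3135, 17.3550]ᵀ.
Slope k = (n·Σln t·ln y − Σln t·Σln y)/(n·Σ(ln t)² − (Σln t)²) = (6·28.3135 − 8.8128·17.3550)/17.3327 = 0.97698; ln C = (Σln y − k·Σln t)/n = 1.45750.

k = 0.977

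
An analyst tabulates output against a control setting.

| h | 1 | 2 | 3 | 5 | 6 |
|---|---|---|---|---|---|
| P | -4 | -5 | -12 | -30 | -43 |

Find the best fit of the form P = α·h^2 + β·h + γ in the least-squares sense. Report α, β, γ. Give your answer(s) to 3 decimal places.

α = -1.338, β = 1.442, γ = -3.636

AᵀA·[α, β, γ]ᵀ = AᵀP reads: 2019·α + 377·β + 75·γ = -2430;  377·α + 75·β + 17·γ = -458;  75·α + 17·β + 5·γ = -94.
(Σh^2·h^2 = 2019, Σh^2·h = 377, Σh^2 = 75, Σh·h = 75, Σh = 17, Σ1 = 5, Σh^2·P = -2430, Σh·P = -458, ΣP = -94.)
Solving the 3×3 system (Gaussian elimination) gives α = -103/77, β = 111/77, γ = -40/11.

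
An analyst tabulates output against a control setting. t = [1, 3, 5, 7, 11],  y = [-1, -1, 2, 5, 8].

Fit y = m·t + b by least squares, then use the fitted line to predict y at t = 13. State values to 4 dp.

XᵀX·[m, b]ᵀ = Xᵀy reads: 205·m + 27·b = 129;  27·m + 5·b = 13.
(Σt·t = 205, Σt = 27, Σ1 = 5, Σt·y = 129, Σy = 13.)
Δ = 205·5 − 27² = 296.
m = (129·5 − 27·13)/296 = 147/148; b = (205·13 − 27·129)/296 = -409/148.
At t = 13: ŷ = (147/148)·(13) + (-409/148)·(1) = 751/74.

ŷ = 10.1486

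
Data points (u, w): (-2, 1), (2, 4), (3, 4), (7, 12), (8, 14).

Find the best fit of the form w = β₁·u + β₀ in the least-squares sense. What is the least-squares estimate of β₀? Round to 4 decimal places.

With design matrix X, XᵀX = [[130, 18]; [18, 5]] and Xᵀw = [214, 35]ᵀ.
Δ = 130·5 − 18² = 326.
β₁ = (214·5 − 18·35)/326 = 220/163; β₀ = (130·35 − 18·214)/326 = 349/163.

β₀ = 2.1411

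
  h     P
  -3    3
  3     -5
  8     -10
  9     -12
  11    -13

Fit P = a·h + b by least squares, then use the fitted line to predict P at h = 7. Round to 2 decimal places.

The normal equations are: 284·a + 28·b = -355;  28·a + 5·b = -37.
(Σh·h = 284, Σh = 28, Σ1 = 5, Σh·P = -355, ΣP = -37.)
Determinant 284·5 − 28² = 636.
a = ((-355)·5 − 28·(-37))/636 = -739/636; b = (284·(-37) − 28·(-355))/636 = -142/159.
At h = 7: P̂ = (-739/636)·(7) + (-142/159)·(1) = -5741/636.

P̂ = -9.03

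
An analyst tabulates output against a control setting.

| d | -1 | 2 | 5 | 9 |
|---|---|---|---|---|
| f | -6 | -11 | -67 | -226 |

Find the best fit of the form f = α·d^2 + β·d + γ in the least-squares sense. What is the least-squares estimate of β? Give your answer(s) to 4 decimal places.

Compute the Gram sums: Σd^2·d^2 = 7203, Σd^2·d = 861, Σd^2 = 111, Σd·d = 111, Σd = 15, Σ1 = 4.
For Xᵀf: Σd^2·f = -20031, Σd·f = -2385, Σf = -310.
So XᵀX·[α, β, γ]ᵀ = Xᵀf: [[7203, 861, 111]; [861, 111, 15]; [111, 15, 4]]·[α, β, γ]ᵀ = [-20031, -2385, -310]ᵀ.
Inverting the 3×3 Gram matrix, [α, β, γ]ᵀ = [-18223/6204, 9503/6204, -163/94]ᵀ.

β = 1.5318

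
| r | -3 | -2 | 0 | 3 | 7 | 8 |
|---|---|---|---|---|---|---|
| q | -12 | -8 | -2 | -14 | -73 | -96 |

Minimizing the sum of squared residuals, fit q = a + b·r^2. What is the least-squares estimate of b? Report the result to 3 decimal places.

b = -1.478

The normal system MᵀM·[a, b]ᵀ = Mᵀq is [[6, 135]; [135, 6675]]·[a, b]ᵀ = [-205, -9987]ᵀ.
Determinant 6·6675 − 135² = 21825.
a = ((-205)·6675 − 135·(-9987))/21825 = -1342/1455; b = (6·(-9987) − 135·(-205))/21825 = -3583/2425.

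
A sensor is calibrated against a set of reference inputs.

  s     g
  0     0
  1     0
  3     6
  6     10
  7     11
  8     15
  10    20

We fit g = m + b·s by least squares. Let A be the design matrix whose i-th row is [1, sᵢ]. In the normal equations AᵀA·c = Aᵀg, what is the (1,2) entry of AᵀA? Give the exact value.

35

Row 1 ↔ basis 1, column 2 ↔ basis s, so (AᵀA)_{1,2} = Σᵢ s = (1)·(0) + (1)·(1) + (1)·(3) + (1)·(6) + (1)·(7) + (1)·(8) + (1)·(10) = 35.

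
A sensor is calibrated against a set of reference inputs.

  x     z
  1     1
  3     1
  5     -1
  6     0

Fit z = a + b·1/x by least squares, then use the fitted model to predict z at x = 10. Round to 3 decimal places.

Entries of AᵀA: Σ1 = 4, Σ1/x = 17/10, Σ1/x·1/x = 1061/900.
For Aᵀz: Σz = 1, Σ1/x·z = 17/15.
Eliminating b: (1061/900)·(row 1) − (17/10)·(row 2) gives (1643/900)·a = (1061/900)·1 − (17/10)·(17/15) = -673/900, so a = -673/1643.
Then b = ((17/15) − (17/10)·(-673/1643))/(1061/900) = 2550/1643.
At x = 10: ẑ = (-673/1643)·(1) + (2550/1643)·(1/10) = -418/1643.

ẑ = -0.254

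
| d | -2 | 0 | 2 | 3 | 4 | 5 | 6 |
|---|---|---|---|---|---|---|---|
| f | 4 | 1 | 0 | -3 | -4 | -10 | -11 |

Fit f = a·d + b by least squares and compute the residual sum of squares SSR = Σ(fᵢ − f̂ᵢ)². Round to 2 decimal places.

Normal-equation sums: Σd·d = 94, Σd = 18, Σ1 = 7.
And Σd·f = -149, Σf = -23.
So MᵀM·[a, b]ᵀ = Mᵀf: [[94, 18]; [18, 7]]·[a, b]ᵀ = [-149, -23]ᵀ.
Δ = 94·7 − 18² = 334.
a = ((-149)·7 − 18·(-23))/334 = -629/334; b = (94·(-23) − 18·(-149))/334 = 260/167.
Residuals: -221/167, -93/167, 369/167, 365/334, 330/167, -715/334, -210/167; SSR = 6081/334.

SSR = 18.21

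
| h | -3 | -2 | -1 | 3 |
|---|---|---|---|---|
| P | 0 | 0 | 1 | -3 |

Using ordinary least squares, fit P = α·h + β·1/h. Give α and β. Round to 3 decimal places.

α = -0.376, β = -0.336

From the data, Σh·h = 23, Σh·1/h = 4, Σ1/h·1/h = 53/36.
Moment sums: Σh·P = -10, Σ1/h·P = -2.
Δ = 23·(53/36) − 4² = 643/36.
α = ((-10)·(53/36) − 4·(-2))/(643/36) = -242/643; β = (23·(-2) − 4·(-10))/(643/36) = -216/643.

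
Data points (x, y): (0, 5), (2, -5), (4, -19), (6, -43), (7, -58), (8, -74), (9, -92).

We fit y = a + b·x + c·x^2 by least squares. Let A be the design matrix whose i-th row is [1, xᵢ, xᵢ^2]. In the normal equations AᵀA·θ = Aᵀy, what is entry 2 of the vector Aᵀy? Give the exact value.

Entry 2 ↔ basis x, so (Aᵀy)_{2} = Σᵢ (x)·yᵢ = (0)·(5) + (2)·(-5) + (4)·(-19) + (6)·(-43) + (7)·(-58) + (8)·(-74) + (9)·(-92) = -2170.

-2170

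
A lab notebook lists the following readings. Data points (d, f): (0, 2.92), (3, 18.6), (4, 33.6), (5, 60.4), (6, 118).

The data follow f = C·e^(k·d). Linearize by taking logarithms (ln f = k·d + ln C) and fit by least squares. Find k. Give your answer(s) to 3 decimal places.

k = 0.613

Linearized form: ln f = k·d + ln C. From the 5 transformed points,
AᵀA = [[86.0000, 18.0000]; [18.0000, 5]], rhs = [71.9566, 16.3809]ᵀ  (here Σd = 18.0000, Σ(d)² = 86.0000, Σln f = 16.3809, Σd·ln f = 71.9566).
Slope k = (n·Σd·ln f − Σd·Σln f)/(n·Σ(d)² − (Σd)²) = (5·71.9566 − 18.0000·16.3809)/106.0000 = 0.61251; ln C = (Σln f − k·Σd)/n = 1.07115.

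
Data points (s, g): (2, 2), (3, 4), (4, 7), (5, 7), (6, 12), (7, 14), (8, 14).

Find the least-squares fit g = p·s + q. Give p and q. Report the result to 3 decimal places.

Normal-equation sums: Σs·s = 203, Σs = 35, Σ1 = 7.
Moment sums: Σs·g = 361, Σg = 60.
So XᵀX·[p, q]ᵀ = Xᵀg: [[203, 35]; [35, 7]]·[p, q]ᵀ = [361, 60]ᵀ.
Determinant 203·7 − 35² = 196.
p = (361·7 − 35·60)/196 = 61/28; q = (203·60 − 35·361)/196 = -65/28.

p = 2.179, q = -2.321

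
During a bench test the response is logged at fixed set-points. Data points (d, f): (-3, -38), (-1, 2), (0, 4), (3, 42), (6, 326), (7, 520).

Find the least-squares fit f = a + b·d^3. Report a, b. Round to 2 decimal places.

a = 2.74, b = 1.50

The normal equations are: 6·a + 558·b = 856;  558·a + 165764·b = 250934.
(Σ1 = 6, Σd^3 = 558, Σd^3·d^3 = 165764, Σf = 856, Σd^3·f = 250934.)
Determinant 6·165764 − 558² = 683220.
a = (856·165764 − 558·250934)/683220 = 468203/170805; b = (6·250934 − 558·856)/683220 = 85663/56935.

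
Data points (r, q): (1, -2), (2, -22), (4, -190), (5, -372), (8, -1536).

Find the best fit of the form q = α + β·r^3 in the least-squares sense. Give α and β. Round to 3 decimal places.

α = 2.083, β = -3.003

The normal system XᵀX·[α, β]ᵀ = Xᵀq is [[5, 710]; [710, 281930]]·[α, β]ᵀ = [-2122, -845270]ᵀ.
Eliminating β: 281930·(row 1) − 710·(row 2) gives 905550·α = 281930·(-2122) − 710·(-845270) = 1886240, so α = 188624/90555.
Then β = ((-845270) − 710·(188624/90555))/281930 = -271973/90555.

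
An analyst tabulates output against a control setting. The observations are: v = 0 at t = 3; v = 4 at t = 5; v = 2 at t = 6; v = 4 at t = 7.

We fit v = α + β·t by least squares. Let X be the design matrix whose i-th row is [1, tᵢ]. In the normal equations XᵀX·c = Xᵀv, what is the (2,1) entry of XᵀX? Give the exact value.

Row 2 ↔ basis t, column 1 ↔ basis 1, so (XᵀX)_{2,1} = Σᵢ t = (3)·(1) + (5)·(1) + (6)·(1) + (7)·(1) = 21.

21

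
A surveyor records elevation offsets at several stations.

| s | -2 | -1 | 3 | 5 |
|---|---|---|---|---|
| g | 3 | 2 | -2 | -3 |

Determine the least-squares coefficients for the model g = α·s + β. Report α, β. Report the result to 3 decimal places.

α = -0.885, β = 1.107

From the data, Σs·s = 39, Σs = 5, Σ1 = 4.
Right-hand side: Σs·g = -29, Σg = 0.
Determinant 39·4 − 5² = 131.
α = ((-29)·4 − 5·0)/131 = -116/131; β = (39·0 − 5·(-29))/131 = 145/131.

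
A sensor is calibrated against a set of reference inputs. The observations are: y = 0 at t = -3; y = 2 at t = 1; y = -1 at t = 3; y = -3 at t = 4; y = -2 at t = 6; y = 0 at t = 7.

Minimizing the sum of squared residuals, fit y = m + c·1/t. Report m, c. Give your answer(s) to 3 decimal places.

Compute the Gram sums: Σ1 = 6, Σ1/t = 131/84, Σ1/t·1/t = 1045/784.
For Mᵀy: Σy = -4, Σ1/t·y = 7/12.
MᵀM·[m, c]ᵀ = Mᵀy becomes [[6, 131/84]; [131/84, 1045/784]]·[m, c]ᵀ = [-4, 7/12]ᵀ.
Eliminating c: (1045/784)·(row 1) − (131/84)·(row 2) gives (39269/7056)·m = (1045/784)·(-4) − (131/84)·(7/12) = -44039/7056, so m = -44039/39269.
Then c = ((7/12) − (131/84)·(-44039/39269))/(1045/784) = 68712/39269.

m = -1.121, c = 1.750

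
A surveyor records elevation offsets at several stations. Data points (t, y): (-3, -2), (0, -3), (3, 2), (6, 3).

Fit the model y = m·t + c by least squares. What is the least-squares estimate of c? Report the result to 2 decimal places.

From the data, Σt·t = 54, Σt = 6, Σ1 = 4.
And Σt·y = 30, Σy = 0.
Normal equations: [[54, 6]; [6, 4]]·[m, c]ᵀ = [30, 0]ᵀ.
det = 54·4 − 6² = 180.
m = (30·4 − 6·0)/180 = 2/3; c = (54·0 − 6·30)/180 = -1.

c = -1.00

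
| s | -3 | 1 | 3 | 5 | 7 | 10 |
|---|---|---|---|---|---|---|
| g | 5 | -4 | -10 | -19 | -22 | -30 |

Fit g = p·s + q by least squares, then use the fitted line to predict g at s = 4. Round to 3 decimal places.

ĝ = -13.797

Normal-equation sums: Σs·s = 193, Σs = 23, Σ1 = 6.
And Σs·g = -598, Σg = -80.
Eliminating q: 6·(row 1) − 23·(row 2) gives 629·p = 6·(-598) − 23·(-80) = -1748, so p = -1748/629.
Then q = ((-80) − 23·(-1748/629))/6 = -1686/629.
At s = 4: ĝ = (-1748/629)·(4) + (-1686/629)·(1) = -8678/629.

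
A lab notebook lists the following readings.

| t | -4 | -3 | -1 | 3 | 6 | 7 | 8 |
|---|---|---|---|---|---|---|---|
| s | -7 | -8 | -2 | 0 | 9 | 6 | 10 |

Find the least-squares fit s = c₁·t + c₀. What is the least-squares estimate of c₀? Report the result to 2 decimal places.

Normal-equation sums: Σt·t = 184, Σt = 16, Σ1 = 7.
For Xᵀs: Σt·s = 230, Σs = 8.
XᵀX·[c₁, c₀]ᵀ = Xᵀs becomes [[184, 16]; [16, 7]]·[c₁, c₀]ᵀ = [230, 8]ᵀ.
Determinant 184·7 − 16² = 1032.
c₁ = (230·7 − 16·8)/1032 = 247/172; c₀ = (184·8 − 16·230)/1032 = -92/43.

c₀ = -2.14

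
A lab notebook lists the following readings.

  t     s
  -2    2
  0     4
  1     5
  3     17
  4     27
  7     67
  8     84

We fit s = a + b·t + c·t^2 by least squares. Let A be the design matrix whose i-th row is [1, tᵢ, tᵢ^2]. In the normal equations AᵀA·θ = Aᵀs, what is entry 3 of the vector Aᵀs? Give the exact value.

9257

Entry 3 ↔ basis t^2, so (Aᵀs)_{3} = Σᵢ (t^2)·sᵢ = (4)·(2) + (0)·(4) + (1)·(5) + (9)·(17) + (16)·(27) + (49)·(67) + (64)·(84) = 9257.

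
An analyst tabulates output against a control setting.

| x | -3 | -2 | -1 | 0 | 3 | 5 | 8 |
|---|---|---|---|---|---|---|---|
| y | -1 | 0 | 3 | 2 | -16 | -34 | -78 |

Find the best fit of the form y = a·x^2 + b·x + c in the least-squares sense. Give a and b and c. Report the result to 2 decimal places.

a = -0.95, b = -2.25, c = 0.71

The normal equations are: 4900·a + 628·b + 112·c = -5992;  628·a + 112·b + 10·c = -842;  112·a + 10·b + 7·c = -124.
Inverting the 3×3 Gram matrix, [a, b, c]ᵀ = [-7825/8232, -7943/3528, 8779/12348]ᵀ.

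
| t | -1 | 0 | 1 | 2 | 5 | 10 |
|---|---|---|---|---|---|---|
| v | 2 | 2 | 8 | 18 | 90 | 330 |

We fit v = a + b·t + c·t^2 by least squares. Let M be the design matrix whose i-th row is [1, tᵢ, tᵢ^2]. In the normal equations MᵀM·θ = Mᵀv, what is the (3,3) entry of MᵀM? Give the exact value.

Row 3 ↔ basis t^2, column 3 ↔ basis t^2, so (MᵀM)_{3,3} = Σᵢ (t^2)·(t^2) = (1)·(1) + (0)·(0) + (1)·(1) + (4)·(4) + (25)·(25) + (100)·(100) = 10643.

10643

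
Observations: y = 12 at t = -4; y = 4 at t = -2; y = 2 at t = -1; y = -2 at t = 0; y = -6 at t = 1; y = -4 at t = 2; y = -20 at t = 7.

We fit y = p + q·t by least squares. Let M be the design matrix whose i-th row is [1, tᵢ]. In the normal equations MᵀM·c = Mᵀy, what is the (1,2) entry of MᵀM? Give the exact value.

Row 1 ↔ basis 1, column 2 ↔ basis t, so (MᵀM)_{1,2} = Σᵢ t = (1)·(-4) + (1)·(-2) + (1)·(-1) + (1)·(0) + (1)·(1) + (1)·(2) + (1)·(7) = 3.

3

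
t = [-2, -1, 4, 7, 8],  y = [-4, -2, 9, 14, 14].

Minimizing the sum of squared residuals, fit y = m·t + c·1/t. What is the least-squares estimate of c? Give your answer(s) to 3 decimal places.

Entries of AᵀA: Σt·t = 134, Σt·1/t = 5, Σ1/t·1/t = 4229/3136.
Moment sums: Σt·y = 256, Σ1/t·y = 10.
Determinant 134·(4229/3136) − 5² = 244143/1568.
m = (256·(4229/3136) − 5·10)/(244143/1568) = 154304/81381; c = (134·10 − 5·256)/(244143/1568) = 31360/81381.

c = 0.385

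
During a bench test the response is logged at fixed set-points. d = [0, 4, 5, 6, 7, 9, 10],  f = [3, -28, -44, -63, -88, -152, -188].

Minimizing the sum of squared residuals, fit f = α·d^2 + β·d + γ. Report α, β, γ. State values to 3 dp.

Forming MᵀM = [[21139, 2477, 307]; [2477, 307, 41]; [307, 41, 7]] and Mᵀf = [-39240, -4574, -560]ᵀ gives MᵀM·[α, β, γ]ᵀ = Mᵀf.
Row-reducing yields α = -5008/2541, β = 911/1386, γ = 5635/2178.

α = -1.971, β = 0.657, γ = 2.587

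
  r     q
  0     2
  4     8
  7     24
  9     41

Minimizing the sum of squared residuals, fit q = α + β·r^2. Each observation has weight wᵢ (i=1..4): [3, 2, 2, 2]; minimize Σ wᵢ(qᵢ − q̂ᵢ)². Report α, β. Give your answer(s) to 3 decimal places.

Forming XᵀWX = [[9, 292]; [292, 18436]] and XᵀWq = [152, 9250]ᵀ gives XᵀWX·[α, β]ᵀ = XᵀWq.
Eliminating β: 18436·(row 1) − 292·(row 2) gives 80660·α = 18436·152 − 292·9250 = 101272, so α = 25318/20165.
Then β = (9250 − 292·(25318/20165))/18436 = 19433/40330.

α = 1.256, β = 0.482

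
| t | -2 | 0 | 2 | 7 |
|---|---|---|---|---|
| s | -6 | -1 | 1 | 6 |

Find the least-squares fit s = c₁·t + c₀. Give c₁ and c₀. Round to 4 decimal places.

c₁ = 1.2514, c₀ = -2.1899

From the data, Σt·t = 57, Σt = 7, Σ1 = 4.
Moment sums: Σt·s = 56, Σs = 0.
Eliminating c₀: 4·(row 1) − 7·(row 2) gives 179·c₁ = 4·56 − 7·0 = 224, so c₁ = 224/179.
Then c₀ = (0 − 7·(224/179))/4 = -392/179.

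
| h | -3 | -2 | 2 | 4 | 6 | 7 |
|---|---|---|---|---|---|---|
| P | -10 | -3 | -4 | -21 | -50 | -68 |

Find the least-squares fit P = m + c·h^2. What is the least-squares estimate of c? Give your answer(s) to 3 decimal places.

c = -1.443

Entries of AᵀA: Σ1 = 6, Σh^2 = 118, Σh^2·h^2 = 4066.
And ΣP = -156, Σh^2·P = -5586.
AᵀA·[m, c]ᵀ = AᵀP becomes [[6, 118]; [118, 4066]]·[m, c]ᵀ = [-156, -5586]ᵀ.
Δ = 6·4066 − 118² = 10472.
m = ((-156)·4066 − 118·(-5586))/10472 = 6213/2618; c = (6·(-5586) − 118·(-156))/10472 = -3777/2618.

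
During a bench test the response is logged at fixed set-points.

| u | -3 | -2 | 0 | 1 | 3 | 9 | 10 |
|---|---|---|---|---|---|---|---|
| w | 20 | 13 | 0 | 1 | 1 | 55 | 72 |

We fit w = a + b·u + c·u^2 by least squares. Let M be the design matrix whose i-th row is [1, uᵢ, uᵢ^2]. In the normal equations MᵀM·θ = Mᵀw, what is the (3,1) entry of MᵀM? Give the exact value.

204

Row 3 ↔ basis u^2, column 1 ↔ basis 1, so (MᵀM)_{3,1} = Σᵢ u^2 = (9)·(1) + (4)·(1) + (0)·(1) + (1)·(1) + (9)·(1) + (81)·(1) + (100)·(1) = 204.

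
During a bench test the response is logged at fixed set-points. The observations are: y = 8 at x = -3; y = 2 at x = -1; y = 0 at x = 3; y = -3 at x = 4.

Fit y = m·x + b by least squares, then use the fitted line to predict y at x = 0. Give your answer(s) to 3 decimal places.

Entries of AᵀA: Σx·x = 35, Σx = 3, Σ1 = 4.
And Σx·y = -38, Σy = 7.
So AᵀA·[m, b]ᵀ = Aᵀy: [[35, 3]; [3, 4]]·[m, b]ᵀ = [-38, 7]ᵀ.
Eliminating b: 4·(row 1) − 3·(row 2) gives 131·m = 4·(-38) − 3·7 = -173, so m = -173/131.
Then b = (7 − 3·(-173/131))/4 = 359/131.
At x = 0: ŷ = (-173/131)·(0) + (359/131)·(1) = 359/131.

ŷ = 2.740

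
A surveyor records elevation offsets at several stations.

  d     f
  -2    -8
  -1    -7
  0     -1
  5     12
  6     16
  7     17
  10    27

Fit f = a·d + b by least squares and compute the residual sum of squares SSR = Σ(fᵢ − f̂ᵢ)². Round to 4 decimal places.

The normal equations are: 215·a + 25·b = 568;  25·a + 7·b = 56.
Δ = 215·7 − 25² = 880.
a = (568·7 − 25·56)/880 = 161/55; b = (215·56 − 25·568)/880 = -27/11.
Residuals: 17/55, -89/55, 16/11, -2/11, 49/55, -57/55, 2/11; SSR = 372/55.

SSR = 6.7636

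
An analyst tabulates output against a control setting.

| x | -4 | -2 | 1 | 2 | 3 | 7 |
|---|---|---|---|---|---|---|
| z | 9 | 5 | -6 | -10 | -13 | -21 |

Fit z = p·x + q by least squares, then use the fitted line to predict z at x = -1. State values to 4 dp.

ẑ = 0.2539

Entries of AᵀA: Σx·x = 83, Σx = 7, Σ1 = 6.
And Σx·z = -258, Σz = -36.
Normal equations: [[83, 7]; [7, 6]]·[p, q]ᵀ = [-258, -36]ᵀ.
det = 83·6 − 7² = 449.
p = ((-258)·6 − 7·(-36))/449 = -1296/449; q = (83·(-36) − 7·(-258))/449 = -1182/449.
At x = -1: ẑ = (-1296/449)·(-1) + (-1182/449)·(1) = 114/449.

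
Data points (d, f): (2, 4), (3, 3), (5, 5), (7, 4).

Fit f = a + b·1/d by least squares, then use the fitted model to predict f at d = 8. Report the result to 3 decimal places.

f̂ = 4.298

Sums needed: Σ1 = 4, Σ1/d = 247/210, Σ1/d·1/d = 18589/44100.
For Mᵀf: Σf = 16, Σ1/d·f = 32/7.
Δ = 4·(18589/44100) − (247/210)² = 1483/4900.
a = (16·(18589/44100) − (247/210)·(32/7))/(1483/4900) = 60304/13347; b = (4·(32/7) − (247/210)·16)/(1483/4900) = -7840/4449.
At d = 8: f̂ = (60304/13347)·(1) + (-7840/4449)·(1/8) = 57364/13347.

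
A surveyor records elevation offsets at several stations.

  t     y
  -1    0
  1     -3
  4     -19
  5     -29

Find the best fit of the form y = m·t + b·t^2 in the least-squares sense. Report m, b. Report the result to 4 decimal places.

m = -1.2206, b = -0.9075

Sums needed: Σt·t = 43, Σt·t^2 = 189, Σt^2·t^2 = 883.
Right-hand side: Σt·y = -224, Σt^2·y = -1032.
Normal equations: [[43, 189]; [189, 883]]·[m, b]ᵀ = [-224, -1032]ᵀ.
Δ = 43·883 − 189² = 2248.
m = ((-224)·883 − 189·(-1032))/2248 = -343/281; b = (43·(-1032) − 189·(-224))/2248 = -255/281.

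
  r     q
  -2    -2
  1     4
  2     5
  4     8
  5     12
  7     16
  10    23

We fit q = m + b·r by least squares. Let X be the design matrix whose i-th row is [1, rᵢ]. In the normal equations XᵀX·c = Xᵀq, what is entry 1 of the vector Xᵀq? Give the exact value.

Entry 1 ↔ basis 1, so (Xᵀq)_{1} = Σᵢ qᵢ = (1)·(-2) + (1)·(4) + (1)·(5) + (1)·(8) + (1)·(12) + (1)·(16) + (1)·(23) = 66.

66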